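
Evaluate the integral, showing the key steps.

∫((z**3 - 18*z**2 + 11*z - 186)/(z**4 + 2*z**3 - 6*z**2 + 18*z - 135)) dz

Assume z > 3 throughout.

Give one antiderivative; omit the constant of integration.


Step 1. Decompose ∫((z**3 - 18*z**2 + 11*z - 186)/(z**4 + 2*z**3 - 6*z**2 + 18*z - 135)) dz by partial fractions, (z**3 - 18*z**2 + 11*z - 186)/(z**4 + 2*z**3 - 6*z**2 + 18*z - 135) = 1/(z**2 + 9) + 3/(z + 5) - 2/(z - 3): now ∫(-2/(z - 3)) dz + ∫(3/(z + 5)) dz + ∫(1/(z**2 + 9)) dz.
Step 2. Evaluate the standard form [assuming z > 3]: now -2*log(z - 3) + ∫(3/(z + 5)) dz + ∫(1/(z**2 + 9)) dz.
Step 3. Evaluate the standard form [assuming z > -5]: now -2*log(z - 3) + 3*log(z + 5) + ∫(1/(z**2 + 9)) dz.
Step 4. Evaluate the standard form: now -2*log(z - 3) + 3*log(z + 5) + atan(z/3)/3.
Answer: -2*log(z - 3) + 3*log(z + 5) + atan(z/3)/3.


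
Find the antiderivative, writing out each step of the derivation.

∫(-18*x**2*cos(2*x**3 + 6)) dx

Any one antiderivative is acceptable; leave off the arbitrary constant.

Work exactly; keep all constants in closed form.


Step 1. Substitute u = x**3 + 3, turning ∫(-18*x**2*cos(2*x**3 + 6)) dx into ∫(-6*cos(2*u)) du: now ∫(-6*cos(2*u)) du.
Step 2. Evaluate the standard form: now -3*sin(2*u).
Step 3. Substitute back u = x**3 + 3: now -3*sin(2*x**3 + 6).
Answer: -3*sin(2*x**3 + 6).


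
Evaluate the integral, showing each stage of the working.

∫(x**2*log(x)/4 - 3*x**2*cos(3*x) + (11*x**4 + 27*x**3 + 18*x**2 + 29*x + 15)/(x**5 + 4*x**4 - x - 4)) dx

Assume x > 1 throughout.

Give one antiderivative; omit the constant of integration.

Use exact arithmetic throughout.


Step 1. Rewrite: now ∫(x**2*log(x)/4) dx + ∫(-3*x**2*cos(3*x)) dx + ∫((11*x**4 + 27*x**3 + 18*x**2 + 29*x + 15)/(x**5 + 4*x**4 - x - 4)) dx.
Step 2. Decompose ∫((11*x**4 + 27*x**3 + 18*x**2 + 29*x + 15)/(x**5 + 4*x**4 - x - 4)) dx by partial fractions, (11*x**4 + 27*x**3 + 18*x**2 + 29*x + 15)/(x**5 + 4*x**4 - x - 4) = -1/(x**2 + 1) + 5/(x + 4) + 1/(x + 1) + 5/(x - 1): now ∫(x**2*log(x)/4) dx + ∫(-3*x**2*cos(3*x)) dx + ∫(5/(x - 1)) dx + ∫(1/(x + 1)) dx + ∫(5/(x + 4)) dx + ∫(-1/(x**2 + 1)) dx.
Step 3. Evaluate the standard form [assuming x > -1]: now log(x + 1) + ∫(x**2*log(x)/4) dx + ∫(-3*x**2*cos(3*x)) dx + ∫(5/(x - 1)) dx + ∫(5/(x + 4)) dx + ∫(-1/(x**2 + 1)) dx.
Step 4. Evaluate the standard form [assuming x > 1]: now 5*log(x - 1) + log(x + 1) + ∫(x**2*log(x)/4) dx + ∫(-3*x**2*cos(3*x)) dx + ∫(5/(x + 4)) dx + ∫(-1/(x**2 + 1)) dx.
Step 5. Evaluate the standard form [assuming x > -4]: now 5*log(x - 1) + log(x + 1) + 5*log(x + 4) + ∫(x**2*log(x)/4) dx + ∫(-3*x**2*cos(3*x)) dx + ∫(-1/(x**2 + 1)) dx.
Step 6. Evaluate the standard form: now 5*log(x - 1) + log(x + 1) + 5*log(x + 4) - atan(x) + ∫(x**2*log(x)/4) dx + ∫(-3*x**2*cos(3*x)) dx.
Step 7. Integrate ∫(x**2*log(x)/4) dx by parts with u = log(x), dv = (x**2/4) dx, so v = x**3/12 [assuming x > 0]: now x**3*log(x)/12 + 5*log(x - 1) + log(x + 1) + 5*log(x + 4) - atan(x) + ∫(-x**2/12) dx + ∫(-3*x**2*cos(3*x)) dx.
Step 8. Evaluate the standard form: now x**3*log(x)/12 - x**3/36 + 5*log(x - 1) + log(x + 1) + 5*log(x + 4) - atan(x) + ∫(-3*x**2*cos(3*x)) dx.
Step 9. Integrate ∫(-3*x**2*cos(3*x)) dx by parts with u = x**2, dv = (-3*cos(3*x)) dx, so v = -sin(3*x): now x**3*log(x)/12 - x**3/36 - x**2*sin(3*x) + 5*log(x - 1) + log(x + 1) + 5*log(x + 4) - atan(x) + ∫(2*x*sin(3*x)) dx.
Step 10. Integrate ∫(2*x*sin(3*x)) dx by parts with u = x, dv = (2*sin(3*x)) dx, so v = -2*cos(3*x)/3: now x**3*log(x)/12 - x**3/36 - x**2*sin(3*x) - 2*x*cos(3*x)/3 + 5*log(x - 1) + log(x + 1) + 5*log(x + 4) - atan(x) + ∫(2*cos(3*x)/3) dx.
Step 11. Evaluate the standard form: now x**3*log(x)/12 - x**3/36 - x**2*sin(3*x) - 2*x*cos(3*x)/3 + 5*log(x - 1) + log(x + 1) + 5*log(x + 4) + 2*sin(3*x)/9 - atan(x).
Answer: x**3*log(x)/12 - x**3/36 - x**2*sin(3*x) - 2*x*cos(3*x)/3 + 5*log(x - 1) + log(x + 1) + 5*log(x + 4) + 2*sin(3*x)/9 - atan(x).


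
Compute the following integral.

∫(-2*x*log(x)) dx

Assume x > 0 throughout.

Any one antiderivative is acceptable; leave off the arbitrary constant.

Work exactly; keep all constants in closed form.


Answer: -x**2*log(x) + x**2/2.


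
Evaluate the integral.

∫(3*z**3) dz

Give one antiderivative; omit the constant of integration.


Answer: 3*z**4/4.


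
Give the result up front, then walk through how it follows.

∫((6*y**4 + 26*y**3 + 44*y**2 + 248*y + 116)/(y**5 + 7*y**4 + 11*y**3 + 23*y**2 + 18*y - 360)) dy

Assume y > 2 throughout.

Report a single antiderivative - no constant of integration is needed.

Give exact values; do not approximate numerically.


The answer is 2*log(y - 2) + 2*log(y + 4) + 2*log(y + 5) - 2*atan(y/3)/3.
Step 1. Decompose ∫((6*y**4 + 26*y**3 + 44*y**2 + 248*y + 116)/(y**5 + 7*y**4 + 11*y**3 + 23*y**2 + 18*y - 360)) dy by partial fractions, (6*y**4 + 26*y**3 + 44*y**2 + 248*y + 116)/(y**5 + 7*y**4 + 11*y**3 + 23*y**2 + 18*y - 360) = -2/(y**2 + 9) + 2/(y + 5) + 2/(y + 4) + 2/(y - 2): now ∫(2/(y - 2)) dy + ∫(2/(y + 4)) dy + ∫(2/(y + 5)) dy + ∫(-2/(y**2 + 9)) dy.
Step 2. Evaluate the standard form [assuming y > 2]: now 2*log(y - 2) + ∫(2/(y + 4)) dy + ∫(2/(y + 5)) dy + ∫(-2/(y**2 + 9)) dy.
Step 3. Evaluate the standard form [assuming y > -5]: now 2*log(y - 2) + 2*log(y + 5) + ∫(2/(y + 4)) dy + ∫(-2/(y**2 + 9)) dy.
Step 4. Evaluate the standard form [assuming y > -4]: now 2*log(y - 2) + 2*log(y + 4) + 2*log(y + 5) + ∫(-2/(y**2 + 9)) dy.
Step 5. Evaluate the standard form: now 2*log(y - 2) + 2*log(y + 4) + 2*log(y + 5) - 2*atan(y/3)/3.
Answer: 2*log(y - 2) + 2*log(y + 4) + 2*log(y + 5) - 2*atan(y/3)/3.


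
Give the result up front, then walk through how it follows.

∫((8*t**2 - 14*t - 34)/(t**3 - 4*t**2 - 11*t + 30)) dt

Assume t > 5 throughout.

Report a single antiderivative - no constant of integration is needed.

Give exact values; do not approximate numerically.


The answer is 4*log(t - 5) + 2*log(t - 2) + 2*log(t + 3).
Step 1. Decompose ∫((8*t**2 - 14*t - 34)/(t**3 - 4*t**2 - 11*t + 30)) dt by partial fractions, (8*t**2 - 14*t - 34)/(t**3 - 4*t**2 - 11*t + 30) = 2/(t + 3) + 2/(t - 2) + 4/(t - 5): now ∫(4/(t - 5)) dt + ∫(2/(t - 2)) dt + ∫(2/(t + 3)) dt.
Step 2. Evaluate the standard form [assuming t > -3]: now 2*log(t + 3) + ∫(4/(t - 5)) dt + ∫(2/(t - 2)) dt.
Step 3. Evaluate the standard form [assuming t > 5]: now 4*log(t - 5) + 2*log(t + 3) + ∫(2/(t - 2)) dt.
Step 4. Evaluate the standard form [assuming t > 2]: now 4*log(t - 5) + 2*log(t - 2) + 2*log(t + 3).
Answer: 4*log(t - 5) + 2*log(t - 2) + 2*log(t + 3).


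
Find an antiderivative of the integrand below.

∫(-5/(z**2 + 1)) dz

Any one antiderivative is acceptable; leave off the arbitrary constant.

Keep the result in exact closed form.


Answer: -5*atan(z).


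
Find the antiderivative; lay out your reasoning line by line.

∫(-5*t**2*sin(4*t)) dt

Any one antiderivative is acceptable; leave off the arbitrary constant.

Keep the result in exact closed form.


Step 1. Integrate ∫(-5*t**2*sin(4*t)) dt by parts with u = t**2, dv = (-5*sin(4*t)) dt, so v = 5*cos(4*t)/4: now 5*t**2*cos(4*t)/4 + ∫(-5*t*cos(4*t)/2) dt.
Step 2. Integrate ∫(-5*t*cos(4*t)/2) dt by parts with u = t, dv = (-5*cos(4*t)/2) dt, so v = -5*sin(4*t)/8: now 5*t**2*cos(4*t)/4 - 5*t*sin(4*t)/8 + ∫(5*sin(4*t)/8) dt.
Step 3. Evaluate the standard form: now 5*t**2*cos(4*t)/4 - 5*t*sin(4*t)/8 - 5*cos(4*t)/32.
Answer: 5*t**2*cos(4*t)/4 - 5*t*sin(4*t)/8 - 5*cos(4*t)/32.


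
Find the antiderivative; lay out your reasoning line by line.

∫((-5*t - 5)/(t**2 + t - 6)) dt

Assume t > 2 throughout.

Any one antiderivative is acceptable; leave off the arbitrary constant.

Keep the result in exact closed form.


Step 1. Decompose ∫((-5*t - 5)/(t**2 + t - 6)) dt by partial fractions, (-5*t - 5)/(t**2 + t - 6) = -2/(t + 3) - 3/(t - 2): now ∫(-3/(t - 2)) dt + ∫(-2/(t + 3)) dt.
Step 2. Evaluate the standard form [assuming t > 2]: now -3*log(t - 2) + ∫(-2/(t + 3)) dt.
Step 3. Evaluate the standard form [assuming t > -3]: now -3*log(t - 2) - 2*log(t + 3).
Answer: -3*log(t - 2) - 2*log(t + 3).


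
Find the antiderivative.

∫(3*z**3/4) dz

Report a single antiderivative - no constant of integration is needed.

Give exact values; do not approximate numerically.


Answer: 3*z**4/16.


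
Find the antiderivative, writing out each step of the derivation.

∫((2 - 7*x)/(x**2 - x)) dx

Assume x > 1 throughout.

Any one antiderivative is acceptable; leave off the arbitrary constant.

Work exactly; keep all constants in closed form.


Step 1. Decompose ∫((2 - 7*x)/(x**2 - x)) dx by partial fractions, (2 - 7*x)/(x**2 - x) = -5/(x - 1) - 2/x: now ∫(-2/x) dx + ∫(-5/(x - 1)) dx.
Step 2. Evaluate the standard form [assuming x > 0]: now -2*log(x) + ∫(-5/(x - 1)) dx.
Step 3. Evaluate the standard form [assuming x > 1]: now -2*log(x) - 5*log(x - 1).
Answer: -2*log(x) - 5*log(x - 1).


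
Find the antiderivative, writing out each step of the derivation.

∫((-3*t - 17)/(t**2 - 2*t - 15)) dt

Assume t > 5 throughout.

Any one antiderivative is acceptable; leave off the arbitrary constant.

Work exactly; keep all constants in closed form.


Step 1. Decompose ∫((-3*t - 17)/(t**2 - 2*t - 15)) dt by partial fractions, (-3*t - 17)/(t**2 - 2*t - 15) = 1/(t + 3) - 4/(t - 5): now ∫(-4/(t - 5)) dt + ∫(1/(t + 3)) dt.
Step 2. Evaluate the standard form [assuming t > 5]: now -4*log(t - 5) + ∫(1/(t + 3)) dt.
Step 3. Evaluate the standard form [assuming t > -3]: now -4*log(t - 5) + log(t + 3).
Answer: -4*log(t - 5) + log(t + 3).


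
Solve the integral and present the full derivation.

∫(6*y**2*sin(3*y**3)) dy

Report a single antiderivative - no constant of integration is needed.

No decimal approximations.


Step 1. Substitute u = y**3, turning ∫(6*y**2*sin(3*y**3)) dy into ∫(2*sin(3*u)) du: now ∫(2*sin(3*u)) du.
Step 2. Evaluate the standard form: now -2*cos(3*u)/3.
Step 3. Substitute back u = y**3: now -2*cos(3*y**3)/3.
Answer: -2*cos(3*y**3)/3.


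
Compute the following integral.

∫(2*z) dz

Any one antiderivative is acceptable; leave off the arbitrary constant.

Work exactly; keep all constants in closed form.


Answer: z**2.


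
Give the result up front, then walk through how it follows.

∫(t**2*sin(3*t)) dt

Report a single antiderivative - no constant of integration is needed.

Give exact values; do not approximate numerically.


The answer is -t**2*cos(3*t)/3 + 2*t*sin(3*t)/9 + 2*cos(3*t)/27.
Step 1. Integrate ∫(t**2*sin(3*t)) dt by parts with u = t**2, dv = (sin(3*t)) dt, so v = -cos(3*t)/3: now -t**2*cos(3*t)/3 + ∫(2*t*cos(3*t)/3) dt.
Step 2. Integrate ∫(2*t*cos(3*t)/3) dt by parts with u = t, dv = (2*cos(3*t)/3) dt, so v = 2*sin(3*t)/9: now -t**2*cos(3*t)/3 + 2*t*sin(3*t)/9 + ∫(-2*sin(3*t)/9) dt.
Step 3. Evaluate the standard form: now -t**2*cos(3*t)/3 + 2*t*sin(3*t)/9 + 2*cos(3*t)/27.
Answer: -t**2*cos(3*t)/3 + 2*t*sin(3*t)/9 + 2*cos(3*t)/27.


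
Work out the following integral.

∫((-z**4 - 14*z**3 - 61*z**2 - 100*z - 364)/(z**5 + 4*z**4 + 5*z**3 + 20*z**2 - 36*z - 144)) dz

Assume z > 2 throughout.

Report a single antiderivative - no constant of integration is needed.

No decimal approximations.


Answer: -3*log(z - 2) + 3*log(z + 2) - log(z + 4) - 2*atan(z/3)/3.


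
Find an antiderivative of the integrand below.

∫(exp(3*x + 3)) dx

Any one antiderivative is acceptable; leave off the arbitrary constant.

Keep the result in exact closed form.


Answer: exp(3*x + 3)/3.


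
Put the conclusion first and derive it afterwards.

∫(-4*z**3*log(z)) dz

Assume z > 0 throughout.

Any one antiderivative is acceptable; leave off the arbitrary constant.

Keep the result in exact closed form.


The answer is -z**4*log(z) + z**4/4.
Step 1. Integrate ∫(-4*z**3*log(z)) dz by parts with u = log(z), dv = (-4*z**3) dz, so v = -z**4 [assuming z > 0]: now -z**4*log(z) + ∫(z**3) dz.
Step 2. Evaluate the standard form: now -z**4*log(z) + z**4/4.
Answer: -z**4*log(z) + z**4/4.


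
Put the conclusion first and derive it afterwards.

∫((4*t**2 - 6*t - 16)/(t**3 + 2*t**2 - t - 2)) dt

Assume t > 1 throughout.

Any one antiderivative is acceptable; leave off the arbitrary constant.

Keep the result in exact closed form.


The answer is -3*log(t - 1) + 3*log(t + 1) + 4*log(t + 2).
Step 1. Decompose ∫((4*t**2 - 6*t - 16)/(t**3 + 2*t**2 - t - 2)) dt by partial fractions, (4*t**2 - 6*t - 16)/(t**3 + 2*t**2 - t - 2) = 4/(t + 2) + 3/(t + 1) - 3/(t - 1): now ∫(-3/(t - 1)) dt + ∫(3/(t + 1)) dt + ∫(4/(t + 2)) dt.
Step 2. Evaluate the standard form [assuming t > -2]: now 4*log(t + 2) + ∫(-3/(t - 1)) dt + ∫(3/(t + 1)) dt.
Step 3. Evaluate the standard form [assuming t > 1]: now -3*log(t - 1) + 4*log(t + 2) + ∫(3/(t + 1)) dt.
Step 4. Evaluate the standard form [assuming t > -1]: now -3*log(t - 1) + 3*log(t + 1) + 4*log(t + 2).
Answer: -3*log(t - 1) + 3*log(t + 1) + 4*log(t + 2).


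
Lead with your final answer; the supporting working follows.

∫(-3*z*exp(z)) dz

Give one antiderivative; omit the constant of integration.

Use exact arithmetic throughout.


The answer is -3*z*exp(z) + 3*exp(z).
Step 1. Integrate ∫(-3*z*exp(z)) dz by parts with u = z, dv = (-3*exp(z)) dz, so v = -3*exp(z): now -3*z*exp(z) + ∫(3*exp(z)) dz.
Step 2. Evaluate the standard form: now -3*z*exp(z) + 3*exp(z).
Answer: -3*z*exp(z) + 3*exp(z).


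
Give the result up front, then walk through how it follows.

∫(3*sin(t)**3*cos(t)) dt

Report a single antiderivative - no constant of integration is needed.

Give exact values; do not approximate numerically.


The answer is 3*sin(t)**4/4.
Step 1. Substitute u = sin(t), turning ∫(3*sin(t)**3*cos(t)) dt into ∫(3*u**3) du: now ∫(3*u**3) du.
Step 2. Evaluate the standard form: now 3*u**4/4.
Step 3. Substitute back u = sin(t): now 3*sin(t)**4/4.
Answer: 3*sin(t)**4/4.


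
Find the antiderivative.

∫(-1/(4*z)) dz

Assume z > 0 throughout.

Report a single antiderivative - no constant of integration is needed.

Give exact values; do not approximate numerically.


Answer: -log(z)/4.


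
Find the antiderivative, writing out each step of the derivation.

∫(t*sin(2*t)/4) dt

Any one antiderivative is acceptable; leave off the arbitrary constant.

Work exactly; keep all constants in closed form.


Step 1. Integrate ∫(t*sin(2*t)/4) dt by parts with u = t, dv = (sin(2*t)/4) dt, so v = -cos(2*t)/8: now -t*cos(2*t)/8 + ∫(cos(2*t)/8) dt.
Step 2. Evaluate the standard form: now -t*cos(2*t)/8 + sin(2*t)/16.
Answer: -t*cos(2*t)/8 + sin(2*t)/16.


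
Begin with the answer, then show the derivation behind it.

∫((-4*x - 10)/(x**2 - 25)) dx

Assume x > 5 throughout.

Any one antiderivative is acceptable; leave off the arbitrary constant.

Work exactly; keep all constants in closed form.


The answer is -3*log(x - 5) - log(x + 5).
Step 1. Decompose ∫((-4*x - 10)/(x**2 - 25)) dx by partial fractions, (-4*x - 10)/(x**2 - 25) = -1/(x + 5) - 3/(x - 5): now ∫(-3/(x - 5)) dx + ∫(-1/(x + 5)) dx.
Step 2. Evaluate the standard form [assuming x > 5]: now -3*log(x - 5) + ∫(-1/(x + 5)) dx.
Step 3. Evaluate the standard form [assuming x > -5]: now -3*log(x - 5) - log(x + 5).
Answer: -3*log(x - 5) - log(x + 5).


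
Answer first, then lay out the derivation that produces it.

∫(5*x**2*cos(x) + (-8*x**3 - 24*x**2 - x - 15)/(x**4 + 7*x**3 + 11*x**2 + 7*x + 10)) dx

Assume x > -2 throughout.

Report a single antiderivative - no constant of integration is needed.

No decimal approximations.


The answer is 5*x**2*sin(x) + 10*x*cos(x) - 3*log(x + 2) - 5*log(x + 5) - 10*sin(x) + atan(x).
Step 1. Rewrite: now ∫(5*x**2*cos(x)) dx + ∫((-8*x**3 - 24*x**2 - x - 15)/(x**4 + 7*x**3 + 11*x**2 + 7*x + 10)) dx.
Step 2. Integrate ∫(5*x**2*cos(x)) dx by parts with u = x**2, dv = (5*cos(x)) dx, so v = 5*sin(x): now 5*x**2*sin(x) + ∫(-10*x*sin(x)) dx + ∫((-8*x**3 - 24*x**2 - x - 15)/(x**4 + 7*x**3 + 11*x**2 + 7*x + 10)) dx.
Step 3. Integrate ∫(-10*x*sin(x)) dx by parts with u = x, dv = (-10*sin(x)) dx, so v = 10*cos(x): now 5*x**2*sin(x) + 10*x*cos(x) + ∫((-8*x**3 - 24*x**2 - x - 15)/(x**4 + 7*x**3 + 11*x**2 + 7*x + 10)) dx + ∫(-10*cos(x)) dx.
Step 4. Evaluate the standard form: now 5*x**2*sin(x) + 10*x*cos(x) - 10*sin(x) + ∫((-8*x**3 - 24*x**2 - x - 15)/(x**4 + 7*x**3 + 11*x**2 + 7*x + 10)) dx.
Step 5. Decompose ∫((-8*x**3 - 24*x**2 - x - 15)/(x**4 + 7*x**3 + 11*x**2 + 7*x + 10)) dx by partial fractions, (-8*x**3 - 24*x**2 - x - 15)/(x**4 + 7*x**3 + 11*x**2 + 7*x + 10) = 1/(x**2 + 1) - 5/(x + 5) - 3/(x + 2): now 5*x**2*sin(x) + 10*x*cos(x) - 10*sin(x) + ∫(-3/(x + 2)) dx + ∫(-5/(x + 5)) dx + ∫(1/(x**2 + 1)) dx.
Step 6. Evaluate the standard form [assuming x > -2]: now 5*x**2*sin(x) + 10*x*cos(x) - 3*log(x + 2) - 10*sin(x) + ∫(-5/(x + 5)) dx + ∫(1/(x**2 + 1)) dx.
Step 7. Evaluate the standard form [assuming x > -5]: now 5*x**2*sin(x) + 10*x*cos(x) - 3*log(x + 2) - 5*log(x + 5) - 10*sin(x) + ∫(1/(x**2 + 1)) dx.
Step 8. Evaluate the standard form: now 5*x**2*sin(x) + 10*x*cos(x) - 3*log(x + 2) - 5*log(x + 5) - 10*sin(x) + atan(x).
Answer: 5*x**2*sin(x) + 10*x*cos(x) - 3*log(x + 2) - 5*log(x + 5) - 10*sin(x) + atan(x).


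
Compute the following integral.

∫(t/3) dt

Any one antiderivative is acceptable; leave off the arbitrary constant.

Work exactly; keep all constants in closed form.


Answer: t**2/6.


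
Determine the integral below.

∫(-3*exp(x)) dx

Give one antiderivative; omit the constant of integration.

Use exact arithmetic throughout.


Answer: -3*exp(x).


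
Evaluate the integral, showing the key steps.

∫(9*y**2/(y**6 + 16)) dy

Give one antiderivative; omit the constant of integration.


Step 1. Substitute u = y**3, turning ∫(9*y**2/(y**6 + 16)) dy into ∫(3/(u**2 + 16)) du: now ∫(3/(u**2 + 16)) du.
Step 2. Evaluate the standard form: now 3*atan(u/4)/4.
Step 3. Substitute back u = y**3: now 3*atan(y**3/4)/4.
Answer: 3*atan(y**3/4)/4.


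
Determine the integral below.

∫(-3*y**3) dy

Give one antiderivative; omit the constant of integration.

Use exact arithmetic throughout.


Answer: -3*y**4/4.


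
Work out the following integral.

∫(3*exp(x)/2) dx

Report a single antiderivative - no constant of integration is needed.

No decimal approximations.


Answer: 3*exp(x)/2.


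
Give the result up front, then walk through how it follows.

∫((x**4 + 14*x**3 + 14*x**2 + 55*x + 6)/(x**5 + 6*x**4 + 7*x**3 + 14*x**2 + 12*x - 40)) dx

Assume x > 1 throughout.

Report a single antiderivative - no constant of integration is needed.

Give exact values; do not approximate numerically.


The answer is log(x - 1) + 2*log(x + 2) - 2*log(x + 5) + atan(x/2)/2.
Step 1. Decompose ∫((x**4 + 14*x**3 + 14*x**2 + 55*x + 6)/(x**5 + 6*x**4 + 7*x**3 + 14*x**2 + 12*x - 40)) dx by partial fractions, (x**4 + 14*x**3 + 14*x**2 + 55*x + 6)/(x**5 + 6*x**4 + 7*x**3 + 14*x**2 + 12*x - 40) = 1/(x**2 + 4) - 2/(x + 5) + 2/(x + 2) + 1/(x - 1): now ∫(1/(x - 1)) dx + ∫(2/(x + 2)) dx + ∫(-2/(x + 5)) dx + ∫(1/(x**2 + 4)) dx.
Step 2. Evaluate the standard form [assuming x > 1]: now log(x - 1) + ∫(2/(x + 2)) dx + ∫(-2/(x + 5)) dx + ∫(1/(x**2 + 4)) dx.
Step 3. Evaluate the standard form [assuming x > -5]: now log(x - 1) - 2*log(x + 5) + ∫(2/(x + 2)) dx + ∫(1/(x**2 + 4)) dx.
Step 4. Evaluate the standard form [assuming x > -2]: now log(x - 1) + 2*log(x + 2) - 2*log(x + 5) + ∫(1/(x**2 + 4)) dx.
Step 5. Evaluate the standard form: now log(x - 1) + 2*log(x + 2) - 2*log(x + 5) + atan(x/2)/2.
Answer: log(x - 1) + 2*log(x + 2) - 2*log(x + 5) + atan(x/2)/2.


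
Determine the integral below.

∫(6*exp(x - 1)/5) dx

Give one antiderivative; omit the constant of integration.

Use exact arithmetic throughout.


Answer: 6*exp(x - 1)/5.


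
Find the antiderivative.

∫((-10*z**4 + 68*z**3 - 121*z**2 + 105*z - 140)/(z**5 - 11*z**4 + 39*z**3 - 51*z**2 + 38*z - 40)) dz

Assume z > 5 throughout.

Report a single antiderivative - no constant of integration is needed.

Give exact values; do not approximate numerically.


Answer: -5*log(z - 5) - 4*log(z - 4) - log(z - 2) + atan(z).


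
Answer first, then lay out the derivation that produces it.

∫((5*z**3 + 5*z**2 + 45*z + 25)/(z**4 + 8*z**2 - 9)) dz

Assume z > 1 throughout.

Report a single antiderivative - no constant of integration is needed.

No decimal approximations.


The answer is 4*log(z - 1) + log(z + 1) + 2*atan(z/3)/3.
Step 1. Decompose ∫((5*z**3 + 5*z**2 + 45*z + 25)/(z**4 + 8*z**2 - 9)) dz by partial fractions, (5*z**3 + 5*z**2 + 45*z + 25)/(z**4 + 8*z**2 - 9) = 2/(z**2 + 9) + 1/(z + 1) + 4/(z - 1): now ∫(4/(z - 1)) dz + ∫(1/(z + 1)) dz + ∫(2/(z**2 + 9)) dz.
Step 2. Evaluate the standard form [assuming z > -1]: now log(z + 1) + ∫(4/(z - 1)) dz + ∫(2/(z**2 + 9)) dz.
Step 3. Evaluate the standard form [assuming z > 1]: now 4*log(z - 1) + log(z + 1) + ∫(2/(z**2 + 9)) dz.
Step 4. Evaluate the standard form: now 4*log(z - 1) + log(z + 1) + 2*atan(z/3)/3.
Answer: 4*log(z - 1) + log(z + 1) + 2*atan(z/3)/3.


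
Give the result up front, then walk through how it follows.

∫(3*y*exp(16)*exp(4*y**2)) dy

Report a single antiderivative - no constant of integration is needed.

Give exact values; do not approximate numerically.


The answer is 3*exp(4*y**2 + 16)/8.
Step 1. Substitute u = y**2 + 4, turning ∫(3*y*exp(16)*exp(4*y**2)) dy into ∫(3*exp(4*u)/2) du: now ∫(3*exp(4*u)/2) du.
Step 2. Evaluate the standard form: now 3*exp(4*u)/8.
Step 3. Substitute back u = y**2 + 4: now 3*exp(4*y**2 + 16)/8.
Answer: 3*exp(4*y**2 + 16)/8.


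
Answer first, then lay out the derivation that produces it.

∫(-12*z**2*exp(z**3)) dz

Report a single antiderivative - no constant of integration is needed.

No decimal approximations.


The answer is -4*exp(z**3).
Step 1. Substitute u = z**3, turning ∫(-12*z**2*exp(z**3)) dz into ∫(-4*exp(u)) du: now ∫(-4*exp(u)) du.
Step 2. Evaluate the standard form: now -4*exp(u).
Step 3. Substitute back u = z**3: now -4*exp(z**3).
Answer: -4*exp(z**3).


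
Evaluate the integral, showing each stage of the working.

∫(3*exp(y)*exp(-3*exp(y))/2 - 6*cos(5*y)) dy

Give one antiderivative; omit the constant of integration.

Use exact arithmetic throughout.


Step 1. Rewrite: now ∫(3*exp(y)*exp(-3*exp(y))/2) dy + ∫(-6*cos(5*y)) dy.
Step 2. Evaluate the standard form: now -6*sin(5*y)/5 + ∫(3*exp(y)*exp(-3*exp(y))/2) dy.
Step 3. Substitute u = exp(y), turning ∫(3*exp(y)*exp(-3*exp(y))/2) dy into ∫(3*exp(-3*u)/2) du: now -6*sin(5*y)/5 + ∫(3*exp(-3*u)/2) du.
Step 4. Evaluate the standard form: now -6*sin(5*y)/5 - exp(-3*u)/2.
Step 5. Substitute back u = exp(y): now -6*sin(5*y)/5 - exp(-3*exp(y))/2.
Answer: -6*sin(5*y)/5 - exp(-3*exp(y))/2.


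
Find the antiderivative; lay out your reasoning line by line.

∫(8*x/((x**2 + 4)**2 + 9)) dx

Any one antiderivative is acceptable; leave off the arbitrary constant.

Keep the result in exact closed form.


Step 1. Substitute u = x**2 + 4, turning ∫(8*x/((x**2 + 4)**2 + 9)) dx into ∫(4/(u**2 + 9)) du: now ∫(4/(u**2 + 9)) du.
Step 2. Evaluate the standard form: now 4*atan(u/3)/3.
Step 3. Substitute back u = x**2 + 4: now 4*atan(x**2/3 + 4/3)/3.
Answer: 4*atan(x**2/3 + 4/3)/3.


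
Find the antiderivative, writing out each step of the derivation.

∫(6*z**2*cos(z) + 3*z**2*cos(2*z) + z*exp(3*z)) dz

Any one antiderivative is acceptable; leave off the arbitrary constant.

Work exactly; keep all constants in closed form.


Step 1. Rewrite: now ∫(z*exp(3*z)) dz + ∫(6*z**2*cos(z)) dz + ∫(3*z**2*cos(2*z)) dz.
Step 2. Integrate ∫(3*z**2*cos(2*z)) dz by parts with u = z**2, dv = (3*cos(2*z)) dz, so v = 3*sin(2*z)/2: now 3*z**2*sin(2*z)/2 + ∫(z*exp(3*z)) dz + ∫(-3*z*sin(2*z)) dz + ∫(6*z**2*cos(z)) dz.
Step 3. Integrate ∫(-3*z*sin(2*z)) dz by parts with u = z, dv = (-3*sin(2*z)) dz, so v = 3*cos(2*z)/2: now 3*z**2*sin(2*z)/2 + 3*z*cos(2*z)/2 + ∫(z*exp(3*z)) dz + ∫(6*z**2*cos(z)) dz + ∫(-3*cos(2*z)/2) dz.
Step 4. Evaluate the standard form: now 3*z**2*sin(2*z)/2 + 3*z*cos(2*z)/2 - 3*sin(2*z)/4 + ∫(z*exp(3*z)) dz + ∫(6*z**2*cos(z)) dz.
Step 5. Integrate ∫(6*z**2*cos(z)) dz by parts with u = z**2, dv = (6*cos(z)) dz, so v = 6*sin(z): now 6*z**2*sin(z) + 3*z**2*sin(2*z)/2 + 3*z*cos(2*z)/2 - 3*sin(2*z)/4 + ∫(z*exp(3*z)) dz + ∫(-12*z*sin(z)) dz.
Step 6. Integrate ∫(-12*z*sin(z)) dz by parts with u = z, dv = (-12*sin(z)) dz, so v = 12*cos(z): now 6*z**2*sin(z) + 3*z**2*sin(2*z)/2 + 12*z*cos(z) + 3*z*cos(2*z)/2 - 3*sin(2*z)/4 + ∫(z*exp(3*z)) dz + ∫(-12*cos(z)) dz.
Step 7. Evaluate the standard form: now 6*z**2*sin(z) + 3*z**2*sin(2*z)/2 + 12*z*cos(z) + 3*z*cos(2*z)/2 - 12*sin(z) - 3*sin(2*z)/4 + ∫(z*exp(3*z)) dz.
Step 8. Integrate ∫(z*exp(3*z)) dz by parts with u = z, dv = (exp(3*z)) dz, so v = exp(3*z)/3: now 6*z**2*sin(z) + 3*z**2*sin(2*z)/2 + z*exp(3*z)/3 + 12*z*cos(z) + 3*z*cos(2*z)/2 - 12*sin(z) - 3*sin(2*z)/4 + ∫(-exp(3*z)/3) dz.
Step 9. Evaluate the standard form: now 6*z**2*sin(z) + 3*z**2*sin(2*z)/2 + z*exp(3*z)/3 + 12*z*cos(z) + 3*z*cos(2*z)/2 - exp(3*z)/9 - 12*sin(z) - 3*sin(2*z)/4.
Answer: 6*z**2*sin(z) + 3*z**2*sin(2*z)/2 + z*exp(3*z)/3 + 12*z*cos(z) + 3*z*cos(2*z)/2 - exp(3*z)/9 - 12*sin(z) - 3*sin(2*z)/4.


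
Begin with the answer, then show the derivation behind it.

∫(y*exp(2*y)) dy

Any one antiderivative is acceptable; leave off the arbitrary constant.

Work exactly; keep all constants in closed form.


The answer is y*exp(2*y)/2 - exp(2*y)/4.
Step 1. Integrate ∫(y*exp(2*y)) dy by parts with u = y, dv = (exp(2*y)) dy, so v = exp(2*y)/2: now y*exp(2*y)/2 + ∫(-exp(2*y)/2) dy.
Step 2. Evaluate the standard form: now y*exp(2*y)/2 - exp(2*y)/4.
Answer: y*exp(2*y)/2 - exp(2*y)/4.


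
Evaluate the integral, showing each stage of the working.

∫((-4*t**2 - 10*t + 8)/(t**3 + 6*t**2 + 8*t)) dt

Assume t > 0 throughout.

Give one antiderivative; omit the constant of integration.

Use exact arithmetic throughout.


Step 1. Decompose ∫((-4*t**2 - 10*t + 8)/(t**3 + 6*t**2 + 8*t)) dt by partial fractions, (-4*t**2 - 10*t + 8)/(t**3 + 6*t**2 + 8*t) = -2/(t + 4) - 3/(t + 2) + 1/t: now ∫(1/t) dt + ∫(-3/(t + 2)) dt + ∫(-2/(t + 4)) dt.
Step 2. Evaluate the standard form [assuming t > -2]: now -3*log(t + 2) + ∫(1/t) dt + ∫(-2/(t + 4)) dt.
Step 3. Evaluate the standard form [assuming t > 0]: now log(t) - 3*log(t + 2) + ∫(-2/(t + 4)) dt.
Step 4. Evaluate the standard form [assuming t > -4]: now log(t) - 3*log(t + 2) - 2*log(t + 4).
Answer: log(t) - 3*log(t + 2) - 2*log(t + 4).


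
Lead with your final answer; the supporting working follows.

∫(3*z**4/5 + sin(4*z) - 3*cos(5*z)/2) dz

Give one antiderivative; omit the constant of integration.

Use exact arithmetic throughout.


The answer is 3*z**5/25 - 3*sin(5*z)/10 - cos(4*z)/4.
Step 1. Rewrite: now ∫(3*z**4/5) dz + ∫(sin(4*z)) dz + ∫(-3*cos(5*z)/2) dz.
Step 2. Evaluate the standard form: now -3*sin(5*z)/10 + ∫(3*z**4/5) dz + ∫(sin(4*z)) dz.
Step 3. Evaluate the standard form: now 3*z**5/25 - 3*sin(5*z)/10 + ∫(sin(4*z)) dz.
Step 4. Evaluate the standard form: now 3*z**5/25 - 3*sin(5*z)/10 - cos(4*z)/4.
Answer: 3*z**5/25 - 3*sin(5*z)/10 - cos(4*z)/4.


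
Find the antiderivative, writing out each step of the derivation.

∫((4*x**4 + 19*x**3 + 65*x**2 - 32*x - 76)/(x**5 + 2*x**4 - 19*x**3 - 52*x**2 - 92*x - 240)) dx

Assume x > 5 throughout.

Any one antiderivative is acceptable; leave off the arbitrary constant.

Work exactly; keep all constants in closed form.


Step 1. Decompose ∫((4*x**4 + 19*x**3 + 65*x**2 - 32*x - 76)/(x**5 + 2*x**4 - 19*x**3 - 52*x**2 - 92*x - 240)) dx by partial fractions, (4*x**4 + 19*x**3 + 65*x**2 - 32*x - 76)/(x**5 + 2*x**4 - 19*x**3 - 52*x**2 - 92*x - 240) = 4/(x**2 + 4) + 5/(x + 4) - 4/(x + 3) + 3/(x - 5): now ∫(3/(x - 5)) dx + ∫(-4/(x + 3)) dx + ∫(5/(x + 4)) dx + ∫(4/(x**2 + 4)) dx.
Step 2. Evaluate the standard form [assuming x > 5]: now 3*log(x - 5) + ∫(-4/(x + 3)) dx + ∫(5/(x + 4)) dx + ∫(4/(x**2 + 4)) dx.
Step 3. Evaluate the standard form [assuming x > -3]: now 3*log(x - 5) - 4*log(x + 3) + ∫(5/(x + 4)) dx + ∫(4/(x**2 + 4)) dx.
Step 4. Evaluate the standard form [assuming x > -4]: now 3*log(x - 5) - 4*log(x + 3) + 5*log(x + 4) + ∫(4/(x**2 + 4)) dx.
Step 5. Evaluate the standard form: now 3*log(x - 5) - 4*log(x + 3) + 5*log(x + 4) + 2*atan(x/2).
Answer: 3*log(x - 5) - 4*log(x + 3) + 5*log(x + 4) + 2*atan(x/2).


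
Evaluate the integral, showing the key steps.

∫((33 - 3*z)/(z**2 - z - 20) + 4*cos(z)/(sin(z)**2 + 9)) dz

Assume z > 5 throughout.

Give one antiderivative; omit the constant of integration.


Step 1. Rewrite: now ∫((33 - 3*z)/(z**2 - z - 20)) dz + ∫(4*cos(z)/(sin(z)**2 + 9)) dz.
Step 2. Substitute u = sin(z), turning ∫(4*cos(z)/(sin(z)**2 + 9)) dz into ∫(4/(u**2 + 9)) du: now ∫((33 - 3*z)/(z**2 - z - 20)) dz + ∫(4/(u**2 + 9)) du.
Step 3. Evaluate the standard form: now 4*atan(u/3)/3 + ∫((33 - 3*z)/(z**2 - z - 20)) dz.
Step 4. Substitute back u = sin(z): now 4*atan(sin(z)/3)/3 + ∫((33 - 3*z)/(z**2 - z - 20)) dz.
Step 5. Decompose ∫((33 - 3*z)/(z**2 - z - 20)) dz by partial fractions, (33 - 3*z)/(z**2 - z - 20) = -5/(z + 4) + 2/(z - 5): now 4*atan(sin(z)/3)/3 + ∫(2/(z - 5)) dz + ∫(-5/(z + 4)) dz.
Step 6. Evaluate the standard form [assuming z > 5]: now 2*log(z - 5) + 4*atan(sin(z)/3)/3 + ∫(-5/(z + 4)) dz.
Step 7. Evaluate the standard form [assuming z > -4]: now 2*log(z - 5) - 5*log(z + 4) + 4*atan(sin(z)/3)/3.
Answer: 2*log(z - 5) - 5*log(z + 4) + 4*atan(sin(z)/3)/3.


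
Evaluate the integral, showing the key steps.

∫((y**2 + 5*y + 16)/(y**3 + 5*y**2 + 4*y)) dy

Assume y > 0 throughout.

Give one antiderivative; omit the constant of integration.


Step 1. Decompose ∫((y**2 + 5*y + 16)/(y**3 + 5*y**2 + 4*y)) dy by partial fractions, (y**2 + 5*y + 16)/(y**3 + 5*y**2 + 4*y) = 1/(y + 4) - 4/(y + 1) + 4/y: now ∫(4/y) dy + ∫(-4/(y + 1)) dy + ∫(1/(y + 4)) dy.
Step 2. Evaluate the standard form [assuming y > -4]: now log(y + 4) + ∫(4/y) dy + ∫(-4/(y + 1)) dy.
Step 3. Evaluate the standard form [assuming y > 0]: now 4*log(y) + log(y + 4) + ∫(-4/(y + 1)) dy.
Step 4. Evaluate the standard form [assuming y > -1]: now 4*log(y) - 4*log(y + 1) + log(y + 4).
Answer: 4*log(y) - 4*log(y + 1) + log(y + 4).


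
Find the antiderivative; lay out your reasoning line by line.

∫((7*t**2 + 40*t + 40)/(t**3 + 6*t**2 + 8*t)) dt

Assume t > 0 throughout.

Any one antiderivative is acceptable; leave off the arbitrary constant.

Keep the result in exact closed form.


Step 1. Decompose ∫((7*t**2 + 40*t + 40)/(t**3 + 6*t**2 + 8*t)) dt by partial fractions, (7*t**2 + 40*t + 40)/(t**3 + 6*t**2 + 8*t) = -1/(t + 4) + 3/(t + 2) + 5/t: now ∫(5/t) dt + ∫(3/(t + 2)) dt + ∫(-1/(t + 4)) dt.
Step 2. Evaluate the standard form [assuming t > 0]: now 5*log(t) + ∫(3/(t + 2)) dt + ∫(-1/(t + 4)) dt.
Step 3. Evaluate the standard form [assuming t > -4]: now 5*log(t) - log(t + 4) + ∫(3/(t + 2)) dt.
Step 4. Evaluate the standard form [assuming t > -2]: now 5*log(t) + 3*log(t + 2) - log(t + 4).
Answer: 5*log(t) + 3*log(t + 2) - log(t + 4).


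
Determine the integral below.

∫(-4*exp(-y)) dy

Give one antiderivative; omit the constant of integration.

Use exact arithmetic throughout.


Answer: 4*exp(-y).


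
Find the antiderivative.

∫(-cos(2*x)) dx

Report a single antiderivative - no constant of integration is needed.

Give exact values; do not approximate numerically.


Answer: -sin(2*x)/2.


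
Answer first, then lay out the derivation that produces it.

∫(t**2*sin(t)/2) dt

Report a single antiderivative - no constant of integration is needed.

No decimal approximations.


The answer is -t**2*cos(t)/2 + t*sin(t) + cos(t).
Step 1. Integrate ∫(t**2*sin(t)/2) dt by parts with u = t**2, dv = (sin(t)/2) dt, so v = -cos(t)/2: now -t**2*cos(t)/2 + ∫(t*cos(t)) dt.
Step 2. Integrate ∫(t*cos(t)) dt by parts with u = t, dv = (cos(t)) dt, so v = sin(t): now -t**2*cos(t)/2 + t*sin(t) + ∫(-sin(t)) dt.
Step 3. Evaluate the standard form: now -t**2*cos(t)/2 + t*sin(t) + cos(t).
Answer: -t**2*cos(t)/2 + t*sin(t) + cos(t).


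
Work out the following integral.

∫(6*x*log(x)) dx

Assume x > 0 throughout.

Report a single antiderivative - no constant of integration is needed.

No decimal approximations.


Answer: 3*x**2*log(x) - 3*x**2/2.


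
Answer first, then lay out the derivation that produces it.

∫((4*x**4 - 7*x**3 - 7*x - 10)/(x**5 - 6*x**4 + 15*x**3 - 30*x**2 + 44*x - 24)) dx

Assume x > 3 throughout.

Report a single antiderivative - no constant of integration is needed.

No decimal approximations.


The answer is 4*log(x - 3) + 2*log(x - 2) - 2*log(x - 1) + 3*atan(x/2)/2.
Step 1. Decompose ∫((4*x**4 - 7*x**3 - 7*x - 10)/(x**5 - 6*x**4 + 15*x**3 - 30*x**2 + 44*x - 24)) dx by partial fractions, (4*x**4 - 7*x**3 - 7*x - 10)/(x**5 - 6*x**4 + 15*x**3 - 30*x**2 + 44*x - 24) = 3/(x**2 + 4) - 2/(x - 1) + 2/(x - 2) + 4/(x - 3): now ∫(4/(x - 3)) dx + ∫(2/(x - 2)) dx + ∫(-2/(x - 1)) dx + ∫(3/(x**2 + 4)) dx.
Step 2. Evaluate the standard form [assuming x > 2]: now 2*log(x - 2) + ∫(4/(x - 3)) dx + ∫(-2/(x - 1)) dx + ∫(3/(x**2 + 4)) dx.
Step 3. Evaluate the standard form [assuming x > 1]: now 2*log(x - 2) - 2*log(x - 1) + ∫(4/(x - 3)) dx + ∫(3/(x**2 + 4)) dx.
Step 4. Evaluate the standard form [assuming x > 3]: now 4*log(x - 3) + 2*log(x - 2) - 2*log(x - 1) + ∫(3/(x**2 + 4)) dx.
Step 5. Evaluate the standard form: now 4*log(x - 3) + 2*log(x - 2) - 2*log(x - 1) + 3*atan(x/2)/2.
Answer: 4*log(x - 3) + 2*log(x - 2) - 2*log(x - 1) + 3*atan(x/2)/2.


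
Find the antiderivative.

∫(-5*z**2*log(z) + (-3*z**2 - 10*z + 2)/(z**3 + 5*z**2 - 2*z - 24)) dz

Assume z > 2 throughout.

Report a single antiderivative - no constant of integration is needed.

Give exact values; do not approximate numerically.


Answer: -5*z**3*log(z)/3 + 5*z**3/9 - log(z - 2) - log(z + 3) - log(z + 4).


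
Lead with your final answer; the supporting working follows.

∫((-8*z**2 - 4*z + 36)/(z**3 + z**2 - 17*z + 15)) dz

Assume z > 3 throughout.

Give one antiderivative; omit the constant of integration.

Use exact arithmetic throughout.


The answer is -3*log(z - 3) - 2*log(z - 1) - 3*log(z + 5).
Step 1. Decompose ∫((-8*z**2 - 4*z + 36)/(z**3 + z**2 - 17*z + 15)) dz by partial fractions, (-8*z**2 - 4*z + 36)/(z**3 + z**2 - 17*z + 15) = -3/(z + 5) - 2/(z - 1) - 3/(z - 3): now ∫(-3/(z - 3)) dz + ∫(-2/(z - 1)) dz + ∫(-3/(z + 5)) dz.
Step 2. Evaluate the standard form [assuming z > -5]: now -3*log(z + 5) + ∫(-3/(z - 3)) dz + ∫(-2/(z - 1)) dz.
Step 3. Evaluate the standard form [assuming z > 3]: now -3*log(z - 3) - 3*log(z + 5) + ∫(-2/(z - 1)) dz.
Step 4. Evaluate the standard form [assuming z > 1]: now -3*log(z - 3) - 2*log(z - 1) - 3*log(z + 5).
Answer: -3*log(z - 3) - 2*log(z - 1) - 3*log(z + 5).


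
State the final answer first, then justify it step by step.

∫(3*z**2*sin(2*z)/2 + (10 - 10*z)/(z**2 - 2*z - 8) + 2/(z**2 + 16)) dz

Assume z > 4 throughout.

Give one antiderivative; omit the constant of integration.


The answer is -3*z**2*cos(2*z)/4 + 3*z*sin(2*z)/4 - 5*log(z - 4) - 5*log(z + 2) + 3*cos(2*z)/8 + atan(z/4)/2.
Step 1. Rewrite: now ∫(3*z**2*sin(2*z)/2) dz + ∫((10 - 10*z)/(z**2 - 2*z - 8)) dz + ∫(2/(z**2 + 16)) dz.
Step 2. Evaluate the standard form: now atan(z/4)/2 + ∫(3*z**2*sin(2*z)/2) dz + ∫((10 - 10*z)/(z**2 - 2*z - 8)) dz.
Step 3. Integrate ∫(3*z**2*sin(2*z)/2) dz by parts with u = z**2, dv = (3*sin(2*z)/2) dz, so v = -3*cos(2*z)/4: now -3*z**2*cos(2*z)/4 + atan(z/4)/2 + ∫(3*z*cos(2*z)/2) dz + ∫((10 - 10*z)/(z**2 - 2*z - 8)) dz.
Step 4. Integrate ∫(3*z*cos(2*z)/2) dz by parts with u = z, dv = (3*cos(2*z)/2) dz, so v = 3*sin(2*z)/4: now -3*z**2*cos(2*z)/4 + 3*z*sin(2*z)/4 + atan(z/4)/2 + ∫((10 - 10*z)/(z**2 - 2*z - 8)) dz + ∫(-3*sin(2*z)/4) dz.
Step 5. Evaluate the standard form: now -3*z**2*cos(2*z)/4 + 3*z*sin(2*z)/4 + 3*cos(2*z)/8 + atan(z/4)/2 + ∫((10 - 10*z)/(z**2 - 2*z - 8)) dz.
Step 6. Decompose ∫((10 - 10*z)/(z**2 - 2*z - 8)) dz by partial fractions, (10 - 10*z)/(z**2 - 2*z - 8) = -5/(z + 2) - 5/(z - 4): now -3*z**2*cos(2*z)/4 + 3*z*sin(2*z)/4 + 3*cos(2*z)/8 + atan(z/4)/2 + ∫(-5/(z - 4)) dz + ∫(-5/(z + 2)) dz.
Step 7. Evaluate the standard form [assuming z > 4]: now -3*z**2*cos(2*z)/4 + 3*z*sin(2*z)/4 - 5*log(z - 4) + 3*cos(2*z)/8 + atan(z/4)/2 + ∫(-5/(z + 2)) dz.
Step 8. Evaluate the standard form [assuming z > -2]: now -3*z**2*cos(2*z)/4 + 3*z*sin(2*z)/4 - 5*log(z - 4) - 5*log(z + 2) + 3*cos(2*z)/8 + atan(z/4)/2.
Answer: -3*z**2*cos(2*z)/4 + 3*z*sin(2*z)/4 - 5*log(z - 4) - 5*log(z + 2) + 3*cos(2*z)/8 + atan(z/4)/2.


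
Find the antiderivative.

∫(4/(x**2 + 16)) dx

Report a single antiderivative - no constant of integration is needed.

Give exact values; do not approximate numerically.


Answer: atan(x/4).


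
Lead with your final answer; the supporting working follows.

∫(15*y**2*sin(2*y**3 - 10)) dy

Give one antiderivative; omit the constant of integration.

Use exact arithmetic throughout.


The answer is -5*cos(2*y**3 - 10)/2.
Step 1. Substitute u = y**3 - 5, turning ∫(15*y**2*sin(2*y**3 - 10)) dy into ∫(5*sin(2*u)) du: now ∫(5*sin(2*u)) du.
Step 2. Evaluate the standard form: now -5*cos(2*u)/2.
Step 3. Substitute back u = y**3 - 5: now -5*cos(2*y**3 - 10)/2.
Answer: -5*cos(2*y**3 - 10)/2.


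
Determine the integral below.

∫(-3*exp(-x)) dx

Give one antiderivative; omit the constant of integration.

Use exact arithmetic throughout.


Answer: 3*exp(-x).


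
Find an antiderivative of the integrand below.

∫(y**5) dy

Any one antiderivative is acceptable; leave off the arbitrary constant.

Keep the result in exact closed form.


Answer: y**6/6.


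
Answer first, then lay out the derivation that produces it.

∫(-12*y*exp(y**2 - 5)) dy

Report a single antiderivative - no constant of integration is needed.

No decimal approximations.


The answer is -6*exp(y**2 - 5).
Step 1. Substitute u = y**2 - 5, turning ∫(-12*y*exp(y**2 - 5)) dy into ∫(-6*exp(u)) du: now ∫(-6*exp(u)) du.
Step 2. Evaluate the standard form: now -6*exp(u).
Step 3. Substitute back u = y**2 - 5: now -6*exp(y**2 - 5).
Answer: -6*exp(y**2 - 5).


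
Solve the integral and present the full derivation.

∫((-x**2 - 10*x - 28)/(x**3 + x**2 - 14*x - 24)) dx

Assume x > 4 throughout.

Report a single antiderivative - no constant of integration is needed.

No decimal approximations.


Step 1. Decompose ∫((-x**2 - 10*x - 28)/(x**3 + x**2 - 14*x - 24)) dx by partial fractions, (-x**2 - 10*x - 28)/(x**3 + x**2 - 14*x - 24) = -1/(x + 3) + 2/(x + 2) - 2/(x - 4): now ∫(-2/(x - 4)) dx + ∫(2/(x + 2)) dx + ∫(-1/(x + 3)) dx.
Step 2. Evaluate the standard form [assuming x > -3]: now -log(x + 3) + ∫(-2/(x - 4)) dx + ∫(2/(x + 2)) dx.
Step 3. Evaluate the standard form [assuming x > -2]: now 2*log(x + 2) - log(x + 3) + ∫(-2/(x - 4)) dx.
Step 4. Evaluate the standard form [assuming x > 4]: now -2*log(x - 4) + 2*log(x + 2) - log(x + 3).
Answer: -2*log(x - 4) + 2*log(x + 2) - log(x + 3).


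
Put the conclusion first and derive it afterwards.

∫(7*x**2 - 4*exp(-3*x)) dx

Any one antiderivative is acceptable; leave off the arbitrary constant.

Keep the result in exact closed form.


The answer is 7*x**3/3 + 4*exp(-3*x)/3.
Step 1. Rewrite: now ∫(7*x**2) dx + ∫(-4*exp(-3*x)) dx.
Step 2. Evaluate the standard form: now ∫(7*x**2) dx + 4*exp(-3*x)/3.
Step 3. Evaluate the standard form: now 7*x**3/3 + 4*exp(-3*x)/3.
Answer: 7*x**3/3 + 4*exp(-3*x)/3.


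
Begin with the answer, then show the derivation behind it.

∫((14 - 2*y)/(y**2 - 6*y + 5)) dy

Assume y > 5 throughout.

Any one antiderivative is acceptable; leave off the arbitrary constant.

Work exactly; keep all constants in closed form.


The answer is log(y - 5) - 3*log(y - 1).
Step 1. Decompose ∫((14 - 2*y)/(y**2 - 6*y + 5)) dy by partial fractions, (14 - 2*y)/(y**2 - 6*y + 5) = -3/(y - 1) + 1/(y - 5): now ∫(1/(y - 5)) dy + ∫(-3/(y - 1)) dy.
Step 2. Evaluate the standard form [assuming y > 5]: now log(y - 5) + ∫(-3/(y - 1)) dy.
Step 3. Evaluate the standard form [assuming y > 1]: now log(y - 5) - 3*log(y - 1).
Answer: log(y - 5) - 3*log(y - 1).
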